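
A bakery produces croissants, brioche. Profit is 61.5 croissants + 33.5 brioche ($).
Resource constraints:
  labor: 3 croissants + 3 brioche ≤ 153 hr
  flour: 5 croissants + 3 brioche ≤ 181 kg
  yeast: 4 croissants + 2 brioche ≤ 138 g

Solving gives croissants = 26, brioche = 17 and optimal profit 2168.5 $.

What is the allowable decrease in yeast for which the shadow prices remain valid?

Binding constraints: flour, yeast. The basis is B = [[5,3],[4,2]] with det -2.
Per unit decrease in yeast, x* moves by d = (-1.5, 2.5).
The basis stays optimal until labor becomes binding; allowable decrease = 8 g.

8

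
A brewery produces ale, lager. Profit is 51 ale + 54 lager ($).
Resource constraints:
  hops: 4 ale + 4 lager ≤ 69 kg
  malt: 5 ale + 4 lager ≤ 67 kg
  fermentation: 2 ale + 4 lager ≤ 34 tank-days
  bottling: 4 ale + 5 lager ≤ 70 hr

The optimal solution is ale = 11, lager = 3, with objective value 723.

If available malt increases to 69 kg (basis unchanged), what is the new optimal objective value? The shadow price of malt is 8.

739

Δb = 2, so new z* = 723 + (8)·(2) = 723 + 16 = 739.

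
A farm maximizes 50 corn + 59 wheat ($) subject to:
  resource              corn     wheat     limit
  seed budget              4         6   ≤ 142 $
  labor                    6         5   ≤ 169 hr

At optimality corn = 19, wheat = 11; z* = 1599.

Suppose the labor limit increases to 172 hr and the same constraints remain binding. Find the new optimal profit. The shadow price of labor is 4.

1611

Δb = 3, so new z* = 1599 + (4)·(3) = 1599 + 12 = 1611.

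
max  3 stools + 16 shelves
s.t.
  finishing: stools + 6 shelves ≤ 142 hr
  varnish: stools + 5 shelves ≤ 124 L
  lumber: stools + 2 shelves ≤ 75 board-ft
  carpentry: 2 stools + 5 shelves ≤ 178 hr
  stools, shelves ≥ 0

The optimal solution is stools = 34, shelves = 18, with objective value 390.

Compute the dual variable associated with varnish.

Binding: finishing and varnish. Non-binding: lumber (5 unused), carpentry (20 unused).
Since lumber, carpentry are not tight, their duals are 0.
Dual feasibility on the basic columns requires 1·y_finishing + 1·y_varnish = 3, 6·y_finishing + 5·y_varnish = 16.
→ y_finishing = 1 and y_varnish = 2.
Shadow price of varnish = 2.

2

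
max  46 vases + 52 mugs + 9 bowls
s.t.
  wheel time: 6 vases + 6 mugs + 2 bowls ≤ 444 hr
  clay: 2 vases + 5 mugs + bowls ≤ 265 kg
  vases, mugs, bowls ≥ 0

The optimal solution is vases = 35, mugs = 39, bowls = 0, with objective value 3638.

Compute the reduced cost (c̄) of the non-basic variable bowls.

-7

Both wheel time and clay are binding at x*.
From A_Bᵀ y = c: 6·y_wheel time + 2·y_clay = 46; 6·y_wheel time + 5·y_clay = 52.
Solving: y_wheel time = 7, y_clay = 2.
Reduced cost of bowls: c₃ − yᵀa₃ = 9 − (7·2 + 2·1) = 9 − 16 = -7.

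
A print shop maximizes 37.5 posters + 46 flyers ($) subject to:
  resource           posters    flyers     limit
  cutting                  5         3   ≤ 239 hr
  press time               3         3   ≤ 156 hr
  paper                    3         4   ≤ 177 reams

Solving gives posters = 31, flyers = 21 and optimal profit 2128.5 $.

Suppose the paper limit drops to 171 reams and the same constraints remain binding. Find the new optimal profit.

Check each constraint at x*: cutting 218/239 (slack 21); press time 156/156 (tight); paper 177/177 (tight).
Since cutting is not tight, its dual is 0.
From A_Bᵀ y = c: 3·y_press time + 3·y_paper = 37.5; 3·y_press time + 4·y_paper = 46.
This yields shadow prices y_press time = 4, y_paper = 8.5.
Δz = y_paper·Δb = 8.5 × (-6) = -51, so new z* = 2128.5 − 51 = 2077.5.

2077.5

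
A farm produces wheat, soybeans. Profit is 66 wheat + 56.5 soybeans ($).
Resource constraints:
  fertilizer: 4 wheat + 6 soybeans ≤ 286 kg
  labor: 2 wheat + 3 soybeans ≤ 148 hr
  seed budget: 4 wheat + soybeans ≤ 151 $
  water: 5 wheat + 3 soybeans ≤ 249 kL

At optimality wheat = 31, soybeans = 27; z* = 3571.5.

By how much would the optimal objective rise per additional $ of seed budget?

Binding: fertilizer and seed budget. Non-binding: labor (5 unused), water (13 unused).
Slack constraints have shadow price 0 (complementary slackness).
From A_Bᵀ y = c: 4·y_fertilizer + 4·y_seed budget = 66; 6·y_fertilizer + 1·y_seed budget = 56.5.
Solving: y_fertilizer = 8, y_seed budget = 8.5.
Shadow price of seed budget = 8.5.

8.5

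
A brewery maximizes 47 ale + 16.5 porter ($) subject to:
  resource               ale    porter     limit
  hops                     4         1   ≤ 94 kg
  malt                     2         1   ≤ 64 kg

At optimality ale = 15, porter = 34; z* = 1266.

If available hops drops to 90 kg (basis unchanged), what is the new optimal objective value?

1238

At the optimum: hops uses 94 of 94 (binding); malt uses 64 of 64 (binding).
From A_Bᵀ y = c: 4·y_hops + 2·y_malt = 47; 1·y_hops + 1·y_malt = 16.5.
This yields shadow prices y_hops = 7, y_malt = 9.5.
Δz = y_hops·Δb = 7 × (-4) = -28, so new z* = 1266 − 28 = 1238.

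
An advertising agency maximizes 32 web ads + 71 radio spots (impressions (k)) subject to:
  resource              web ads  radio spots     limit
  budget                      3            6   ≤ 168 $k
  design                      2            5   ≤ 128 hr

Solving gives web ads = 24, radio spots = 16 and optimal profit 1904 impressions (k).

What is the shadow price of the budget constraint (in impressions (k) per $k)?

Check each constraint at x*: budget 168/168 (tight); design 128/128 (tight).
From A_Bᵀ y = c: 3·y_budget + 2·y_design = 32; 6·y_budget + 5·y_design = 71.
→ y_budget = 6 and y_design = 7.
Shadow price of budget = 6.

6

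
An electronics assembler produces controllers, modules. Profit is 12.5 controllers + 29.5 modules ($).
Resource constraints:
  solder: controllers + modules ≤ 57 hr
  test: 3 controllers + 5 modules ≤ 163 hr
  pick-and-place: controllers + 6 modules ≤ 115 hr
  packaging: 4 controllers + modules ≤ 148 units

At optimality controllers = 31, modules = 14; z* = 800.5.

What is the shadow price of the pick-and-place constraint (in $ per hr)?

Binding: test and pick-and-place. Non-binding: solder (12 unused), packaging (10 unused).
Since solder, packaging are not tight, their duals are 0.
From A_Bᵀ y = c: 3·y_test + 1·y_pick-and-place = 12.5; 5·y_test + 6·y_pick-and-place = 29.5.
Solving: y_test = 3.5, y_pick-and-place = 2.
Shadow price of pick-and-place = 2.

2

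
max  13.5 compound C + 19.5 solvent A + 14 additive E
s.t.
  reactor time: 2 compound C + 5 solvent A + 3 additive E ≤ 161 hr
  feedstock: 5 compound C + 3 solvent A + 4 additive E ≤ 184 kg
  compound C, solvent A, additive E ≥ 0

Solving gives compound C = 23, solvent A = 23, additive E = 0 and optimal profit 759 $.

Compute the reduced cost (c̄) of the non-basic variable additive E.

-1

Both reactor time and feedstock are binding at x*.
Dual feasibility on the basic columns requires 2·y_reactor time + 5·y_feedstock = 13.5, 5·y_reactor time + 3·y_feedstock = 19.5.
Solving: y_reactor time = 3, y_feedstock = 1.5.
Reduced cost of additive E: c₃ − yᵀa₃ = 14 − (3·3 + 1.5·4) = 14 − 15 = -1.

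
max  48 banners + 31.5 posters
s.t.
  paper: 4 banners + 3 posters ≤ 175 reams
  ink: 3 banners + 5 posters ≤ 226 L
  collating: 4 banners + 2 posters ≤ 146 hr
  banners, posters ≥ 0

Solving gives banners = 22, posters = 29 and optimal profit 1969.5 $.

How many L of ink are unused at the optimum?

15

ink used = 3·22 + 5·29 = 211; slack = 226 − 211 = 15.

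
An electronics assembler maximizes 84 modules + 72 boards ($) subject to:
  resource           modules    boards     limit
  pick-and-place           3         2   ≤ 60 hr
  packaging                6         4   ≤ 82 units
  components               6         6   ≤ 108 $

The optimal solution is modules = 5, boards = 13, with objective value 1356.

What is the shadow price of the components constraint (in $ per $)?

8

Binding: packaging and components. Non-binding: pick-and-place (19 unused).
Slack constraints have shadow price 0 (complementary slackness).
From A_Bᵀ y = c: 6·y_packaging + 6·y_components = 84; 4·y_packaging + 6·y_components = 72.
This yields shadow prices y_packaging = 6, y_components = 8.
Shadow price of components = 8.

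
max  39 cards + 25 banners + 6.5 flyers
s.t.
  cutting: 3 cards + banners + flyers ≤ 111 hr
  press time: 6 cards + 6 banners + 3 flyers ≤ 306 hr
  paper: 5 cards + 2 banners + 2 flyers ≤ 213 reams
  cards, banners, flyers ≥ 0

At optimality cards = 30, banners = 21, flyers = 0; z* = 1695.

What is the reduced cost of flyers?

-9.5

At the optimum: cutting uses 111 of 111 (binding); press time uses 306 of 306 (binding); paper uses 192 of 213 (slack = 21).
By complementary slackness, y = 0 for the non-binding constraint.
The binding rows give the dual system: 3·y_cutting + 6·y_press time = 39 and 1·y_cutting + 6·y_press time = 25.
This yields shadow prices y_cutting = 7, y_press time = 3.
Reduced cost of flyers: c₃ − yᵀa₃ = 6.5 − (7·1 + 3·3) = 6.5 − 16 = -9.5.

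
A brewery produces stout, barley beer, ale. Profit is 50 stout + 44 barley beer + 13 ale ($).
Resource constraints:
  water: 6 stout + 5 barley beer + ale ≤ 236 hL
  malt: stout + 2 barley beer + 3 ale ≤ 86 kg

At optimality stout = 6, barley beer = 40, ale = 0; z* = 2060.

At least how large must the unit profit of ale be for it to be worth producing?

14

Both water and malt are binding at x*.
The binding rows give the dual system: 6·y_water + 1·y_malt = 50 and 5·y_water + 2·y_malt = 44.
This yields shadow prices y_water = 8, y_malt = 2.
ale enters the basis when its profit ≥ yᵀa₃ = 8·1 + 2·3 = 14.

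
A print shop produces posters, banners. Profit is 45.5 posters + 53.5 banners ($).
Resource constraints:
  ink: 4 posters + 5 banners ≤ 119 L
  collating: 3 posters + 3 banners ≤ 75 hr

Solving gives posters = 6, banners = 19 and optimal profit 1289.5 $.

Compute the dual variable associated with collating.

4.5

At the optimum: ink uses 119 of 119 (binding); collating uses 75 of 75 (binding).
The binding rows give the dual system: 4·y_ink + 3·y_collating = 45.5 and 5·y_ink + 3·y_collating = 53.5.
This yields shadow prices y_ink = 8, y_collating = 4.5.
Shadow price of collating = 4.5.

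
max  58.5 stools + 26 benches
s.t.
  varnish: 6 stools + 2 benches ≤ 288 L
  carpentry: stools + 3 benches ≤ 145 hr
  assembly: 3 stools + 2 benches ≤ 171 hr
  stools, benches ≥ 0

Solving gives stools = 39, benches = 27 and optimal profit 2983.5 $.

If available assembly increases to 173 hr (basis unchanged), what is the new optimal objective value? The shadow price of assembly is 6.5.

2996.5

Δb = 2, so new z* = 2983.5 + (6.5)·(2) = 2983.5 + 13 = 2996.5.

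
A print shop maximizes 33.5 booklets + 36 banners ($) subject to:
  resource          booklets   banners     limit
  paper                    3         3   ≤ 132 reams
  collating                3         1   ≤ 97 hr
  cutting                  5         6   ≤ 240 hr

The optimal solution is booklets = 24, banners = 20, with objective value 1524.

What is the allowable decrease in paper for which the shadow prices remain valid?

12

Binding constraints: paper, cutting. The basis is B = [[3,3],[5,6]] with det 3.
Per unit decrease in paper, x* moves by d = (-2, 1.6667).
The basis stays optimal until booklets reaches 0; allowable decrease = 12 reams.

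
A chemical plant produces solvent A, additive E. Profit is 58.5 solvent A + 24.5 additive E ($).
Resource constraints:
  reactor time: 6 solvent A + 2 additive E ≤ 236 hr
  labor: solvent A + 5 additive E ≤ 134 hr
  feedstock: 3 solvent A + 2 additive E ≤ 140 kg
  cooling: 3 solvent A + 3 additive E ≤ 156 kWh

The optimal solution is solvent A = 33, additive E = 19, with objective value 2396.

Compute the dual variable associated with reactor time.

8.5

At the optimum: reactor time uses 236 of 236 (binding); labor uses 128 of 134 (slack = 6); feedstock uses 137 of 140 (slack = 3); cooling uses 156 of 156 (binding).
Slack constraints have shadow price 0 (complementary slackness).
Dual feasibility on the basic columns requires 6·y_reactor time + 3·y_cooling = 58.5, 2·y_reactor time + 3·y_cooling = 24.5.
→ y_reactor time = 8.5 and y_cooling = 2.5.
Shadow price of reactor time = 8.5.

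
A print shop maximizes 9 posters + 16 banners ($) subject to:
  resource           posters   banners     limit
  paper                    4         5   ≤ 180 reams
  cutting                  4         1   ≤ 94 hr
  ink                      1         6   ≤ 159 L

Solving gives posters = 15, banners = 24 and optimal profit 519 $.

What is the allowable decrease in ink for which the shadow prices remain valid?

11.875

Binding constraints: paper, ink. The basis is B = [[4,5],[1,6]] with det 19.
Per unit decrease in ink, x* moves by d = (0.2632, -0.2105).
The basis stays optimal until cutting becomes binding; allowable decrease = 11.875 L.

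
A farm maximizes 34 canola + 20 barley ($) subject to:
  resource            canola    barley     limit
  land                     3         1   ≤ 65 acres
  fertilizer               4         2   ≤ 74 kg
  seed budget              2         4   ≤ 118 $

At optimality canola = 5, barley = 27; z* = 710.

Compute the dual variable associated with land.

Binding: fertilizer and seed budget. Non-binding: land (23 unused).
Slack constraints have shadow price 0 (complementary slackness).
The binding rows give the dual system: 4·y_fertilizer + 2·y_seed budget = 34 and 2·y_fertilizer + 4·y_seed budget = 20.
→ y_fertilizer = 8 and y_seed budget = 1.
Shadow price of land = 0.

0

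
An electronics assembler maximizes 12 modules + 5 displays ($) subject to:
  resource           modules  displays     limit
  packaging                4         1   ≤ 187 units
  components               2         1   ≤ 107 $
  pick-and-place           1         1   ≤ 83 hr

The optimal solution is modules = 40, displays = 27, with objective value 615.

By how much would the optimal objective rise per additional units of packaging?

At the optimum: packaging uses 187 of 187 (binding); components uses 107 of 107 (binding); pick-and-place uses 67 of 83 (slack = 16).
Slack constraints have shadow price 0 (complementary slackness).
Dual feasibility on the basic columns requires 4·y_packaging + 2·y_components = 12, 1·y_packaging + 1·y_components = 5.
→ y_packaging = 1 and y_components = 4.
Shadow price of packaging = 1.

1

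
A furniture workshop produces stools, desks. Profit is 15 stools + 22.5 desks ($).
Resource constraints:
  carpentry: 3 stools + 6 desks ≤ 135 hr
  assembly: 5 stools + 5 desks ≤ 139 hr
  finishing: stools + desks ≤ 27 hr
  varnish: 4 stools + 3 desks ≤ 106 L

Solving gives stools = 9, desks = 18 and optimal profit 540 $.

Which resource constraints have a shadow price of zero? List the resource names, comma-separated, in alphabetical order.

carpentry: 135/135 (binding)
assembly: 135/139 (slack 4)
finishing: 27/27 (binding)
varnish: 90/106 (slack 16)
By complementary slackness, a constraint with positive slack has shadow price 0 → assembly, varnish.

assembly, varnish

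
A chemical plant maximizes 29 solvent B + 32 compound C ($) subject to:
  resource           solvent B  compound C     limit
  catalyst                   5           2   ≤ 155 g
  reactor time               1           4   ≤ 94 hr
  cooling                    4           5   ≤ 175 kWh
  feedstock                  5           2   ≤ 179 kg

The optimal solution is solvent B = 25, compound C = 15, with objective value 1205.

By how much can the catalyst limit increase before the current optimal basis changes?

Binding constraints: catalyst, cooling. The basis is B = [[5,2],[4,5]] with det 17.
Per unit increase in catalyst, x* moves by d = (0.2941, -0.2353).
The basis stays optimal until feedstock becomes binding; allowable increase = 24 g.

24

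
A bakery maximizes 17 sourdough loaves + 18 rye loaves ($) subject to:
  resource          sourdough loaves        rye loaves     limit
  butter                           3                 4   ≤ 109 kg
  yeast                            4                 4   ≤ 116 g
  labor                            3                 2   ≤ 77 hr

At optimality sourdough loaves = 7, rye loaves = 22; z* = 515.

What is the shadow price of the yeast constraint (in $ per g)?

3.5

Binding: butter and yeast. Non-binding: labor (12 unused).
Slack constraints have shadow price 0 (complementary slackness).
From A_Bᵀ y = c: 3·y_butter + 4·y_yeast = 17; 4·y_butter + 4·y_yeast = 18.
Solving: y_butter = 1, y_yeast = 3.5.
Shadow price of yeast = 3.5.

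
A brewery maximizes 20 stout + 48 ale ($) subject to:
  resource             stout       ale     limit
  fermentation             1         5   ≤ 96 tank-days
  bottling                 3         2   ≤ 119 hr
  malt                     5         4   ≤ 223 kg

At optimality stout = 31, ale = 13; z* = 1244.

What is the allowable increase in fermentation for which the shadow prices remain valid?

104

Binding constraints: fermentation, bottling. The basis is B = [[1,5],[3,2]] with det -13.
Per unit increase in fermentation, x* moves by d = (-0.1538, 0.2308).
The basis stays optimal until malt becomes binding; allowable increase = 104 tank-days.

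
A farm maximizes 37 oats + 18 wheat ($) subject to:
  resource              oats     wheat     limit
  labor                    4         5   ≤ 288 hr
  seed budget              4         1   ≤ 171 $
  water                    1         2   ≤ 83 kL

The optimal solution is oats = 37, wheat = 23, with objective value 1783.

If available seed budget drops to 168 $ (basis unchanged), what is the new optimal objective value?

1759

Binding: seed budget and water. Non-binding: labor (25 unused).
By complementary slackness, y = 0 for the non-binding constraint.
The binding rows give the dual system: 4·y_seed budget + 1·y_water = 37 and 1·y_seed budget + 2·y_water = 18.
This yields shadow prices y_seed budget = 8, y_water = 5.
Δz = y_seed budget·Δb = 8 × (-3) = -24, so new z* = 1783 − 24 = 1759.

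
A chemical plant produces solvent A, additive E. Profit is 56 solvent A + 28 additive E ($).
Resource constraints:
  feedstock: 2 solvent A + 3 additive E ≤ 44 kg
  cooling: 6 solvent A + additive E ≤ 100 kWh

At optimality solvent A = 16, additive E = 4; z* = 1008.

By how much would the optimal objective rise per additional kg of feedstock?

At the optimum: feedstock uses 44 of 44 (binding); cooling uses 100 of 100 (binding).
From A_Bᵀ y = c: 2·y_feedstock + 6·y_cooling = 56; 3·y_feedstock + 1·y_cooling = 28.
→ y_feedstock = 7 and y_cooling = 7.
Shadow price of feedstock = 7.

7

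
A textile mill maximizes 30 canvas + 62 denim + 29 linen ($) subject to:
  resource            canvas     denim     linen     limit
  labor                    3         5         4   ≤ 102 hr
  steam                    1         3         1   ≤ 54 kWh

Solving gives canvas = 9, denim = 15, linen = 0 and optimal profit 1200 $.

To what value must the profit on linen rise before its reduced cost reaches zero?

Check each constraint at x*: labor 102/102 (tight); steam 54/54 (tight).
The binding rows give the dual system: 3·y_labor + 1·y_steam = 30 and 5·y_labor + 3·y_steam = 62.
→ y_labor = 7 and y_steam = 9.
linen enters the basis when its profit ≥ yᵀa₃ = 7·4 + 9·1 = 37.

37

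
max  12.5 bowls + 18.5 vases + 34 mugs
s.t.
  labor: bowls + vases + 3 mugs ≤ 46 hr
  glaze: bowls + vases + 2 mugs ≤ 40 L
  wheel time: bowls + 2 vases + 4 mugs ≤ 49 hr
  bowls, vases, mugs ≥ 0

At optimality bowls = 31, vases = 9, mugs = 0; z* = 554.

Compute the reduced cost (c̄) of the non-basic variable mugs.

-3

Check each constraint at x*: labor 40/46 (slack 6); glaze 40/40 (tight); wheel time 49/49 (tight).
By complementary slackness, y = 0 for the non-binding constraint.
The binding rows give the dual system: 1·y_glaze + 1·y_wheel time = 12.5 and 1·y_glaze + 2·y_wheel time = 18.5.
Solving: y_glaze = 6.5, y_wheel time = 6.
Reduced cost of mugs: c₃ − yᵀa₃ = 34 − (6.5·2 + 6·4) = 34 − 37 = -3.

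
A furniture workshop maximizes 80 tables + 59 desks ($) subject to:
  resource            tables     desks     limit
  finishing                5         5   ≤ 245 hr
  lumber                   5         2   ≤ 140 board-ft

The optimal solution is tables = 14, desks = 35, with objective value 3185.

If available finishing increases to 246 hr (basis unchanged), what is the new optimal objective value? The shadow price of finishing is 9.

3194

Δb = 1, so new z* = 3185 + (9)·(1) = 3185 + 9 = 3194.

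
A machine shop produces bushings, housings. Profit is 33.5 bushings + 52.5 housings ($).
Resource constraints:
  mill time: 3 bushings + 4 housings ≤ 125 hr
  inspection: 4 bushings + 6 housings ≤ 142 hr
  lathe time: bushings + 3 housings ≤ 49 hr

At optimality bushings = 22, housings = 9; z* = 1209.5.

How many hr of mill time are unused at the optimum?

mill time used = 3·22 + 4·9 = 102; slack = 125 − 102 = 23.

23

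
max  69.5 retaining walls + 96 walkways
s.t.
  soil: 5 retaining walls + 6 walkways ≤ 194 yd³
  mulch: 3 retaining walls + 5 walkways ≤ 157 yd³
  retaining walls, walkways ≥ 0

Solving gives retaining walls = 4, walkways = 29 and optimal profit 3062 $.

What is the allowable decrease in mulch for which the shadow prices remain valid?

40.6

Binding constraints: soil, mulch. The basis is B = [[5,6],[3,5]] with det 7.
Per unit decrease in mulch, x* moves by d = (0.8571, -0.7143).
The basis stays optimal until walkways reaches 0; allowable decrease = 40.6 yd³.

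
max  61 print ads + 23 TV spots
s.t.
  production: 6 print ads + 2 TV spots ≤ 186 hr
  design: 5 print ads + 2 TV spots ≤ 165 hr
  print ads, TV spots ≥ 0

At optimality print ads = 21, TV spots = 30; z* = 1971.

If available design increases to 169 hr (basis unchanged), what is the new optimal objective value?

2003

Both production and design are binding at x*.
Dual feasibility on the basic columns requires 6·y_production + 5·y_design = 61, 2·y_production + 2·y_design = 23.
Solving: y_production = 3.5, y_design = 8.
Δz = y_design·Δb = 8 × (4) = 32, so new z* = 1971 + 32 = 2003.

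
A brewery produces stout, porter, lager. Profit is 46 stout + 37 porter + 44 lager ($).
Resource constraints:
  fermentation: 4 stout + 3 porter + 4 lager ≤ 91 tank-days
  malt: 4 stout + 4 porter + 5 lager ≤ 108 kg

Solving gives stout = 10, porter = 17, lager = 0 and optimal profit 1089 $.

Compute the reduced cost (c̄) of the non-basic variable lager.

-4.5

Check each constraint at x*: fermentation 91/91 (tight); malt 108/108 (tight).
The binding rows give the dual system: 4·y_fermentation + 4·y_malt = 46 and 3·y_fermentation + 4·y_malt = 37.
Solving: y_fermentation = 9, y_malt = 2.5.
Reduced cost of lager: c₃ − yᵀa₃ = 44 − (9·4 + 2.5·5) = 44 − 48.5 = -4.5.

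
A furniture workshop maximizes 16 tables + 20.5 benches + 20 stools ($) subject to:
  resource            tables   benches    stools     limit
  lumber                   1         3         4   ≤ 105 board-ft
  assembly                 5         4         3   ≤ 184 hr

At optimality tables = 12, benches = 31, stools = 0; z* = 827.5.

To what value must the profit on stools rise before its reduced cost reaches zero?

Both lumber and assembly are binding at x*.
The binding rows give the dual system: 1·y_lumber + 5·y_assembly = 16 and 3·y_lumber + 4·y_assembly = 20.5.
Solving: y_lumber = 3.5, y_assembly = 2.5.
stools enters the basis when its profit ≥ yᵀa₃ = 3.5·4 + 2.5·3 = 21.5.

21.5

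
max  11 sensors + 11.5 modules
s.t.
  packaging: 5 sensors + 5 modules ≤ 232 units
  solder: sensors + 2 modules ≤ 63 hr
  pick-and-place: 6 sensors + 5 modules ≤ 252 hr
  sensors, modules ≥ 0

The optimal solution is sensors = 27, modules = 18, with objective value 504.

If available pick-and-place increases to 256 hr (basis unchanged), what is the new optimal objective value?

At the optimum: packaging uses 225 of 232 (slack = 7); solder uses 63 of 63 (binding); pick-and-place uses 252 of 252 (binding).
By complementary slackness, y = 0 for the non-binding constraint.
Dual feasibility on the basic columns requires 1·y_solder + 6·y_pick-and-place = 11, 2·y_solder + 5·y_pick-and-place = 11.5.
→ y_solder = 2 and y_pick-and-place = 1.5.
Δz = y_pick-and-place·Δb = 1.5 × (4) = 6, so new z* = 504 + 6 = 510.

510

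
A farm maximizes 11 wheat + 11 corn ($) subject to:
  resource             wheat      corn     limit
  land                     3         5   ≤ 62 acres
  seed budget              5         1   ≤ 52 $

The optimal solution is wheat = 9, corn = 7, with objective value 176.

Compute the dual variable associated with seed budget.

At the optimum: land uses 62 of 62 (binding); seed budget uses 52 of 52 (binding).
From A_Bᵀ y = c: 3·y_land + 5·y_seed budget = 11; 5·y_land + 1·y_seed budget = 11.
This yields shadow prices y_land = 2, y_seed budget = 1.
Shadow price of seed budget = 1.

1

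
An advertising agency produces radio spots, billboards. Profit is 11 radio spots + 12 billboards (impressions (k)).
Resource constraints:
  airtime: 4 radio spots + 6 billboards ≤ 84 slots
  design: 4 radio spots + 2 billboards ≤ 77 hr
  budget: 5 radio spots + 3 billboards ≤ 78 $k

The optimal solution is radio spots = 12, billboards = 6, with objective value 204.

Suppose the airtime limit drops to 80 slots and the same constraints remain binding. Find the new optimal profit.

198

Binding: airtime and budget. Non-binding: design (17 unused).
Slack constraints have shadow price 0 (complementary slackness).
From A_Bᵀ y = c: 4·y_airtime + 5·y_budget = 11; 6·y_airtime + 3·y_budget = 12.
→ y_airtime = 1.5 and y_budget = 1.
Δz = y_airtime·Δb = 1.5 × (-4) = -6, so new z* = 204 − 6 = 198.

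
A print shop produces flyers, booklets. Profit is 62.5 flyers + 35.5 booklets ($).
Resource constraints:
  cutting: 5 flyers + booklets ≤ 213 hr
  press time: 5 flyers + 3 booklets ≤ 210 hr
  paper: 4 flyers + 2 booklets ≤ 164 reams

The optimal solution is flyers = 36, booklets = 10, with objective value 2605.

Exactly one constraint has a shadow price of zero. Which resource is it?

cutting

cutting: 190/213 (slack 23)
press time: 210/210 (binding)
paper: 164/164 (binding)
By complementary slackness, a constraint with positive slack has shadow price 0 → cutting.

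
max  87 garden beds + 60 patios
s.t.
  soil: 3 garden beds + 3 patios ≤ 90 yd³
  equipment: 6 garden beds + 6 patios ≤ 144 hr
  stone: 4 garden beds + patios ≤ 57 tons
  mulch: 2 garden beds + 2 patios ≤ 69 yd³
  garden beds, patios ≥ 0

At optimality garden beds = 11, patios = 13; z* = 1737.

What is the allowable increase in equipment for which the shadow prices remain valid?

36

Binding constraints: equipment, stone. The basis is B = [[6,6],[4,1]] with det -18.
Per unit increase in equipment, x* moves by d = (-0.0556, 0.2222).
The basis stays optimal until soil becomes binding; allowable increase = 36 hr.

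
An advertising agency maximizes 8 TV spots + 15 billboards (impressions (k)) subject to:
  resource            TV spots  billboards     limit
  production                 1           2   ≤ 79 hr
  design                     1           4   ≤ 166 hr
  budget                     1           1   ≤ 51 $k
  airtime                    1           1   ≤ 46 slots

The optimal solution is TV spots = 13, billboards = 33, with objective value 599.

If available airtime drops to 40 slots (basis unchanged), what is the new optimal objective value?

593

Binding: production and airtime. Non-binding: design (21 unused), budget (5 unused).
Since design, budget are not tight, their duals are 0.
The binding rows give the dual system: 1·y_production + 1·y_airtime = 8 and 2·y_production + 1·y_airtime = 15.
→ y_production = 7 and y_airtime = 1.
Δz = y_airtime·Δb = 1 × (-6) = -6, so new z* = 599 − 6 = 593.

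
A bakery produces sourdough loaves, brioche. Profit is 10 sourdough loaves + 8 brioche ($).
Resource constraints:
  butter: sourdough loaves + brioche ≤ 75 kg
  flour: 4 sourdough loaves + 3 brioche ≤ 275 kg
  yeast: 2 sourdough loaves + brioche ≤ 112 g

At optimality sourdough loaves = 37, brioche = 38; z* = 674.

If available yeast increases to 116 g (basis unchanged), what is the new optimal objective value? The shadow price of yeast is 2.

682

Δb = 4, so new z* = 674 + (2)·(4) = 674 + 8 = 682.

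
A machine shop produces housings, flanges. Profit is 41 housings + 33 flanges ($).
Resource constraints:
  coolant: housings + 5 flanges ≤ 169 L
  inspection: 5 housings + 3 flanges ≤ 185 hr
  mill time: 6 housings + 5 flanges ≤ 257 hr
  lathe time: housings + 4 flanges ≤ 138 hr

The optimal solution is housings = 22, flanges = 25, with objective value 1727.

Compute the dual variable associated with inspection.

1

Check each constraint at x*: coolant 147/169 (slack 22); inspection 185/185 (tight); mill time 257/257 (tight); lathe time 122/138 (slack 16).
Slack constraints have shadow price 0 (complementary slackness).
From A_Bᵀ y = c: 5·y_inspection + 6·y_mill time = 41; 3·y_inspection + 5·y_mill time = 33.
This yields shadow prices y_inspection = 1, y_mill time = 6.
Shadow price of inspection = 1.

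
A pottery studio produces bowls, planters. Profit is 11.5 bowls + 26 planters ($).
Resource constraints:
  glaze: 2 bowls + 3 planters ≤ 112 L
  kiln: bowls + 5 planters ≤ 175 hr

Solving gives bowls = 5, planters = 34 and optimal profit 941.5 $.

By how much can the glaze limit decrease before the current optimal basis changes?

7

Binding constraints: glaze, kiln. The basis is B = [[2,3],[1,5]] with det 7.
Per unit decrease in glaze, x* moves by d = (-0.7143, 0.1429).
The basis stays optimal until bowls reaches 0; allowable decrease = 7 L.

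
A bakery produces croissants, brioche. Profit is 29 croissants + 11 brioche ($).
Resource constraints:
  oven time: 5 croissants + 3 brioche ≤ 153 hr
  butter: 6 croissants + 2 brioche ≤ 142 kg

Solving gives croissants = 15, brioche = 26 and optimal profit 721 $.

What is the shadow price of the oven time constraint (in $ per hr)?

1

Check each constraint at x*: oven time 153/153 (tight); butter 142/142 (tight).
The binding rows give the dual system: 5·y_oven time + 6·y_butter = 29 and 3·y_oven time + 2·y_butter = 11.
This yields shadow prices y_oven time = 1, y_butter = 4.
Shadow price of oven time = 1.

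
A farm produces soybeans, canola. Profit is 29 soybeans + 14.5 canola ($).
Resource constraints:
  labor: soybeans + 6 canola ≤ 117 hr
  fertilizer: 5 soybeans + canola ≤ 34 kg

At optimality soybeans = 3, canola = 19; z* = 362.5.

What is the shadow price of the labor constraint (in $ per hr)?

Both labor and fertilizer are binding at x*.
Dual feasibility on the basic columns requires 1·y_labor + 5·y_fertilizer = 29, 6·y_labor + 1·y_fertilizer = 14.5.
Solving: y_labor = 1.5, y_fertilizer = 5.5.
Shadow price of labor = 1.5.

1.5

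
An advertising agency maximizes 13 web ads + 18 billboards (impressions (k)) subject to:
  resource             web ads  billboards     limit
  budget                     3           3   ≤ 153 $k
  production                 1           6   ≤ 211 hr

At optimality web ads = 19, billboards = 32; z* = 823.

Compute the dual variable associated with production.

Both budget and production are binding at x*.
The binding rows give the dual system: 3·y_budget + 1·y_production = 13 and 3·y_budget + 6·y_production = 18.
→ y_budget = 4 and y_production = 1.
Shadow price of production = 1.

1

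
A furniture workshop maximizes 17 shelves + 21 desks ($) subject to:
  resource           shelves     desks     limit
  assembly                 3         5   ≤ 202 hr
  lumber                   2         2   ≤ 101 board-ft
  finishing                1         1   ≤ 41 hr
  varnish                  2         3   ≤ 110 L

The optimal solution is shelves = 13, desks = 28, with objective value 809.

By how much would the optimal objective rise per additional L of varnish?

Binding: finishing and varnish. Non-binding: assembly (23 unused), lumber (19 unused).
By complementary slackness, y = 0 for the non-binding constraints.
Dual feasibility on the basic columns requires 1·y_finishing + 2·y_varnish = 17, 1·y_finishing + 3·y_varnish = 21.
Solving: y_finishing = 9, y_varnish = 4.
Shadow price of varnish = 4.

4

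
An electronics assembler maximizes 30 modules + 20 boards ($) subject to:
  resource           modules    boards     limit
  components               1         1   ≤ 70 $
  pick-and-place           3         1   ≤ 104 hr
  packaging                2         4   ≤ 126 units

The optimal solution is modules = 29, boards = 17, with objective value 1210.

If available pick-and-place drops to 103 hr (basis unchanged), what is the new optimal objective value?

1202

At the optimum: components uses 46 of 70 (slack = 24); pick-and-place uses 104 of 104 (binding); packaging uses 126 of 126 (binding).
By complementary slackness, y = 0 for the non-binding constraint.
The binding rows give the dual system: 3·y_pick-and-place + 2·y_packaging = 30 and 1·y_pick-and-place + 4·y_packaging = 20.
→ y_pick-and-place = 8 and y_packaging = 3.
Δz = y_pick-and-place·Δb = 8 × (-1) = -8, so new z* = 1210 − 8 = 1202.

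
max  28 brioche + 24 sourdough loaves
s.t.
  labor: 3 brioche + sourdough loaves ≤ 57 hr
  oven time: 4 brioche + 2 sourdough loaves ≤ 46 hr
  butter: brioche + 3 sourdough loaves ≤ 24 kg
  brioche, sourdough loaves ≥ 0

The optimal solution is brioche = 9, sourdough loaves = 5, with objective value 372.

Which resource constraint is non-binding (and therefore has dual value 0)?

labor

labor: 32/57 (slack 25)
oven time: 46/46 (binding)
butter: 24/24 (binding)
By complementary slackness, a constraint with positive slack has shadow price 0 → labor.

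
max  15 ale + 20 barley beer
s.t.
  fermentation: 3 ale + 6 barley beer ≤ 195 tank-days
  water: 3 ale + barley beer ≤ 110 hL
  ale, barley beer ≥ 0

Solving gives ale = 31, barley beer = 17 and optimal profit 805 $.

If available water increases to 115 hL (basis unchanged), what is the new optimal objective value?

815

Check each constraint at x*: fermentation 195/195 (tight); water 110/110 (tight).
From A_Bᵀ y = c: 3·y_fermentation + 3·y_water = 15; 6·y_fermentation + 1·y_water = 20.
→ y_fermentation = 3 and y_water = 2.
Δz = y_water·Δb = 2 × (5) = 10, so new z* = 805 + 10 = 815.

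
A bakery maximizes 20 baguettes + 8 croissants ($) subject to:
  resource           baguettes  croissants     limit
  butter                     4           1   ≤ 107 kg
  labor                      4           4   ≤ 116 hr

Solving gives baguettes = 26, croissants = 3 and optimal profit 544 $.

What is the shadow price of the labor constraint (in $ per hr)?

1

Check each constraint at x*: butter 107/107 (tight); labor 116/116 (tight).
Dual feasibility on the basic columns requires 4·y_butter + 4·y_labor = 20, 1·y_butter + 4·y_labor = 8.
This yields shadow prices y_butter = 4, y_labor = 1.
Shadow price of labor = 1.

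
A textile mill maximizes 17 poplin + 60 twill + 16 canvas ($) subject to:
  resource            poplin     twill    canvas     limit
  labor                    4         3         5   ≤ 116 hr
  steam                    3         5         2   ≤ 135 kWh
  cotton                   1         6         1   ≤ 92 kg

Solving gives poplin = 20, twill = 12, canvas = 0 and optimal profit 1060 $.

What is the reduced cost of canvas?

-3

Binding: labor and cotton. Non-binding: steam (15 unused).
Since steam is not tight, its dual is 0.
The binding rows give the dual system: 4·y_labor + 1·y_cotton = 17 and 3·y_labor + 6·y_cotton = 60.
This yields shadow prices y_labor = 2, y_cotton = 9.
Reduced cost of canvas: c₃ − yᵀa₃ = 16 − (2·5 + 9·1) = 16 − 19 = -3.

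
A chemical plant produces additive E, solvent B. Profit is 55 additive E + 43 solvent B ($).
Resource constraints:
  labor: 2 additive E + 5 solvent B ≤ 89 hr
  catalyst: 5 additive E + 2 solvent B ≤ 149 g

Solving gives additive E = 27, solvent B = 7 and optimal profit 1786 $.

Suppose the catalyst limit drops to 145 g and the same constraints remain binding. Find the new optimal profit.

1750

Check each constraint at x*: labor 89/89 (tight); catalyst 149/149 (tight).
From A_Bᵀ y = c: 2·y_labor + 5·y_catalyst = 55; 5·y_labor + 2·y_catalyst = 43.
→ y_labor = 5 and y_catalyst = 9.
Δz = y_catalyst·Δb = 9 × (-4) = -36, so new z* = 1786 − 36 = 1750.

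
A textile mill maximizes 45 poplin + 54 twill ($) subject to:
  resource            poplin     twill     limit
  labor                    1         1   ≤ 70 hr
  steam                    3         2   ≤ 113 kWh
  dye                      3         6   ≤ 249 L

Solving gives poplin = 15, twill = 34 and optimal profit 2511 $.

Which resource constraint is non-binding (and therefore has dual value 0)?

labor: 49/70 (slack 21)
steam: 113/113 (binding)
dye: 249/249 (binding)
By complementary slackness, a constraint with positive slack has shadow price 0 → labor.

labor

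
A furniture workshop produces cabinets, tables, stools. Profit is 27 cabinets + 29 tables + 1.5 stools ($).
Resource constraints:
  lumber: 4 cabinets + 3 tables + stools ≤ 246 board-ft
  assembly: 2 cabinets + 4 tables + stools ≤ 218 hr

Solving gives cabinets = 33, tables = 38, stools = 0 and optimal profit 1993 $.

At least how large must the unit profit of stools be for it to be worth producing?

At the optimum: lumber uses 246 of 246 (binding); assembly uses 218 of 218 (binding).
Dual feasibility on the basic columns requires 4·y_lumber + 2·y_assembly = 27, 3·y_lumber + 4·y_assembly = 29.
This yields shadow prices y_lumber = 5, y_assembly = 3.5.
stools enters the basis when its profit ≥ yᵀa₃ = 5·1 + 3.5·1 = 8.5.

8.5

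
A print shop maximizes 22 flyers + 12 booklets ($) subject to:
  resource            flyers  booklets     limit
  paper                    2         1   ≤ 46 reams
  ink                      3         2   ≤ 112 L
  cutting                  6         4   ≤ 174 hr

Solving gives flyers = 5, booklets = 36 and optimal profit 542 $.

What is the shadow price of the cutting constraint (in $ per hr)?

Check each constraint at x*: paper 46/46 (tight); ink 87/112 (slack 25); cutting 174/174 (tight).
Since ink is not tight, its dual is 0.
Dual feasibility on the basic columns requires 2·y_paper + 6·y_cutting = 22, 1·y_paper + 4·y_cutting = 12.
→ y_paper = 8 and y_cutting = 1.
Shadow price of cutting = 1.

1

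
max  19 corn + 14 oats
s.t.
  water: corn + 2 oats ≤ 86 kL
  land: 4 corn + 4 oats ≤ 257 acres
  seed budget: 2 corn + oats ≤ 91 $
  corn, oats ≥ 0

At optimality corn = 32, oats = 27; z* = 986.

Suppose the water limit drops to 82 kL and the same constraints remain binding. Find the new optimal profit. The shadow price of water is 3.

974

Δb = -4, so new z* = 986 + (3)·(-4) = 986 − 12 = 974.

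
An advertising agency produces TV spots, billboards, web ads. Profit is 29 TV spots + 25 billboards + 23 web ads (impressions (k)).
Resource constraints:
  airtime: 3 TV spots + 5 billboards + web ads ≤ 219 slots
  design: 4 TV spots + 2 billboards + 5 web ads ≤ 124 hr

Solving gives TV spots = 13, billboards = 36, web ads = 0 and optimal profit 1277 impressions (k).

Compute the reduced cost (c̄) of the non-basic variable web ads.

-5

Both airtime and design are binding at x*.
From A_Bᵀ y = c: 3·y_airtime + 4·y_design = 29; 5·y_airtime + 2·y_design = 25.
This yields shadow prices y_airtime = 3, y_design = 5.
Reduced cost of web ads: c₃ − yᵀa₃ = 23 − (3·1 + 5·5) = 23 − 28 = -5.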